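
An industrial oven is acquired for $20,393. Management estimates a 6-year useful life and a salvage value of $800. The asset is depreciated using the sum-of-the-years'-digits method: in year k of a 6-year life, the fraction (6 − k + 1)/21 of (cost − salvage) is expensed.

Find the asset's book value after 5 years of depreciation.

Depreciable base = $20,393 − $800 = $19,593.
Sum of the years' digits = 6+5+4+3+2+1 = 21.
Year 1: $19,593 × 6/21 = $5,598. Book value $14,795.
Year 2: $19,593 × 5/21 = $4,665. Book value $10,130.
Year 3: $19,593 × 4/21 = $3,732. Book value $6,398.
Year 4: $19,593 × 3/21 = $2,799. Book value $3,599.
Year 5: $19,593 × 2/21 = $1,866. Book value $1,733.

$1,733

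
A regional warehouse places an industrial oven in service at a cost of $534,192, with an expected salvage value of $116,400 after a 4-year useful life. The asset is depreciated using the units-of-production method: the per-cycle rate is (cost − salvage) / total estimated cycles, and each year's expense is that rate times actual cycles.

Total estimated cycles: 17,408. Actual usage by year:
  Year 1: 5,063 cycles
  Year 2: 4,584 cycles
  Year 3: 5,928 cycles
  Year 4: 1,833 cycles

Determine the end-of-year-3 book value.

Depreciable base = $534,192 − $116,400 = $417,792.
Rate = $417,792 / 17,408 cycles = $24 per cycle.
Year 1: 5,063 × $24 = $121,512. Book value $412,680.
Year 2: 4,584 × $24 = $110,016. Book value $302,664.
Year 3: 5,928 × $24 = $142,272. Book value $160,392.

$160,392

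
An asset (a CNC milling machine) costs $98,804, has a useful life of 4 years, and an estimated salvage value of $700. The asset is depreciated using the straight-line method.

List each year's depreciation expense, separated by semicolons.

Depreciable base = $98,804 − $700 = $98,104.
Annual expense = $98,104 / 4 = $24,526.
End of year 1: book value $74,278.
End of year 2: book value $49,752.
End of year 3: book value $25,226.
End of year 4: book value $700.

$24,526; $24,526; $24,526; $24,526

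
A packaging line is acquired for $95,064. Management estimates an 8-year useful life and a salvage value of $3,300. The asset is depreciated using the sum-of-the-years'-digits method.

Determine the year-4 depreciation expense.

$12,745

Depreciable base = $95,064 − $3,300 = $91,764.
Sum of the years' digits = 8+7+6+5+4+3+2+1 = 36.
Year 1: $91,764 × 8/36 = $20,392. Book value $74,672.
Year 2: $91,764 × 7/36 = $17,843. Book value $56,829.
Year 3: $91,764 × 6/36 = $15,294. Book value $41,535.
Year 4: $91,764 × 5/36 = $12,745. Book value $28,790.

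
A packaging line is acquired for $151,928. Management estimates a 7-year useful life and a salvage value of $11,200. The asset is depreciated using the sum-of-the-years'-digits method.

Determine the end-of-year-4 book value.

$41,356

Depreciable base = $151,928 − $11,200 = $140,728.
Sum of the years' digits = 7+6+5+4+3+2+1 = 28.
Year 1: $140,728 × 7/28 = $35,182. Book value $116,746.
Year 2: $140,728 × 6/28 = $30,156. Book value $86,590.
Year 3: $140,728 × 5/28 = $25,130. Book value $61,460.
Year 4: $140,728 × 4/28 = $20,104. Book value $41,356.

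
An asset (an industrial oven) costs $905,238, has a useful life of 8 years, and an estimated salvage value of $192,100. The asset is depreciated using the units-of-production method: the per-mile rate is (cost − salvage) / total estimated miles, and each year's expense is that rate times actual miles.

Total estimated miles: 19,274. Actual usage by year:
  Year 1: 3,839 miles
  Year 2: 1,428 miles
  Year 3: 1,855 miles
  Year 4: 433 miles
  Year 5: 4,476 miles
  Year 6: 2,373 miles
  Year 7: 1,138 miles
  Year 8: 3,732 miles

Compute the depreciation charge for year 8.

Depreciable base = $905,238 − $192,100 = $713,138.
Rate = $713,138 / 19,274 miles = $37 per mile.
Year 1: 3,839 × $37 = $142,043. Book value $763,195.
Year 2: 1,428 × $37 = $52,836. Book value $710,359.
Year 3: 1,855 × $37 = $68,635. Book value $641,724.
Year 4: 433 × $37 = $16,021. Book value $625,703.
Year 5: 4,476 × $37 = $165,612. Book value $460,091.
Year 6: 2,373 × $37 = $87,801. Book value $372,290.
Year 7: 1,138 × $37 = $42,106. Book value $330,184.
Year 8: 3,732 × $37 = $138,084. Book value $192,100.

$138,084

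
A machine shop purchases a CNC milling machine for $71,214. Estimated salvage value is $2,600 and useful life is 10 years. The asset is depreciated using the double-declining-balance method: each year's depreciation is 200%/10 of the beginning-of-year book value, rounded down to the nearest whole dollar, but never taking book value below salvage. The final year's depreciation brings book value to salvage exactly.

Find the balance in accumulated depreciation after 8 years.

$59,265

Depreciable base = $71,214 − $2,600 = $68,614.
Year 1: ⌊$71,214 × 200%/10⌋ = $14,242. Book value $56,972.
Year 2: ⌊$56,972 × 200%/10⌋ = $11,394. Book value $45,578.
Year 3: ⌊$45,578 × 200%/10⌋ = $9,115. Book value $36,463.
Year 4: ⌊$36,463 × 200%/10⌋ = $7,292. Book value $29,171.
Year 5: ⌊$29,171 × 200%/10⌋ = $5,834. Book value $23,337.
Year 6: ⌊$23,337 × 200%/10⌋ = $4,667. Book value $18,670.
Year 7: ⌊$18,670 × 200%/10⌋ = $3,734. Book value $14,936.
Year 8: ⌊$14,936 × 200%/10⌋ = $2,987. Book value $11,949.
Accumulated through year 8 = $71,214 − $11,949 = $59,265.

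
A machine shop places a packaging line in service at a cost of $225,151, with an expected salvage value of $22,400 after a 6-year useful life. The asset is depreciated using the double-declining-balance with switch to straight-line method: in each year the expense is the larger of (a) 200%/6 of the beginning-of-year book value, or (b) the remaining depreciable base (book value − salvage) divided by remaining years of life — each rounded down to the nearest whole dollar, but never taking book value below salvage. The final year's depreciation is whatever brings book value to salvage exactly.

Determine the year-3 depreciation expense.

$33,356

Depreciable base = $225,151 − $22,400 = $202,751.
Year 1: DB = ⌊$225,151 × 200%/6⌋ = $75,050; SL = ⌊$202,751/6⌋ = $33,791 → take DB $75,050. Book value $150,101.
Year 2: DB = ⌊$150,101 × 200%/6⌋ = $50,033; SL = ⌊$127,701/5⌋ = $25,540 → take DB $50,033. Book value $100,068.
Year 3: DB = ⌊$100,068 × 200%/6⌋ = $33,356; SL = ⌊$77,668/4⌋ = $19,417 → take DB $33,356. Book value $66,712.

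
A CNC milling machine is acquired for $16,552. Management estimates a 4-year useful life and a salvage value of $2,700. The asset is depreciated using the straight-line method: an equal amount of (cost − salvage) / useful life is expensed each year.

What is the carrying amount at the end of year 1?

$13,089

Depreciable base = $16,552 − $2,700 = $13,852.
Annual expense = $13,852 / 4 = $3,463.
End of year 1: book value $13,089.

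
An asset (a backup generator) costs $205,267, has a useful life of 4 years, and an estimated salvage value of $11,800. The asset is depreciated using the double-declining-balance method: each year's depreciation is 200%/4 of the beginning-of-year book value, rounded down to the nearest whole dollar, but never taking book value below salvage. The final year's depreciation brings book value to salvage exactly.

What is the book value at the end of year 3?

$25,659

Depreciable base = $205,267 − $11,800 = $193,467.
Year 1: ⌊$205,267 × 200%/4⌋ = $102,633. Book value $102,634.
Year 2: ⌊$102,634 × 200%/4⌋ = $51,317. Book value $51,317.
Year 3: ⌊$51,317 × 200%/4⌋ = $25,658. Book value $25,659.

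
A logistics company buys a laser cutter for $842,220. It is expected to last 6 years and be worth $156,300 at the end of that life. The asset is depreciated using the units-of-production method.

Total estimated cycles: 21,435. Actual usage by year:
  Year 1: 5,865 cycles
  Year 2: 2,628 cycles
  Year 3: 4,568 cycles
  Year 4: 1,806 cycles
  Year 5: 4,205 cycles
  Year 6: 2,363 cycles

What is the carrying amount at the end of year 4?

$366,476

Depreciable base = $842,220 − $156,300 = $685,920.
Rate = $685,920 / 21,435 cycles = $32 per cycle.
Year 1: 5,865 × $32 = $187,680. Book value $654,540.
Year 2: 2,628 × $32 = $84,096. Book value $570,444.
Year 3: 4,568 × $32 = $146,176. Book value $424,268.
Year 4: 1,806 × $32 = $57,792. Book value $366,476.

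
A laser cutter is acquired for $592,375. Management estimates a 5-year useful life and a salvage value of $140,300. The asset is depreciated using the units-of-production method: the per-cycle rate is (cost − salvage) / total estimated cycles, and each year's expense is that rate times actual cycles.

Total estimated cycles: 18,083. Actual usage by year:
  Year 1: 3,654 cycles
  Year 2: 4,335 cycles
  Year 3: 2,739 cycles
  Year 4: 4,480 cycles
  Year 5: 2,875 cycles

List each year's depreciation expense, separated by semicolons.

$91,350; $108,375; $68,475; $112,000; $71,875

Depreciable base = $592,375 − $140,300 = $452,075.
Rate = $452,075 / 18,083 cycles = $25 per cycle.
Year 1: 3,654 × $25 = $91,350. Book value $501,025.
Year 2: 4,335 × $25 = $108,375. Book value $392,650.
Year 3: 2,739 × $25 = $68,475. Book value $324,175.
Year 4: 4,480 × $25 = $112,000. Book value $212,175.
Year 5: 2,875 × $25 = $71,875. Book value $140,300.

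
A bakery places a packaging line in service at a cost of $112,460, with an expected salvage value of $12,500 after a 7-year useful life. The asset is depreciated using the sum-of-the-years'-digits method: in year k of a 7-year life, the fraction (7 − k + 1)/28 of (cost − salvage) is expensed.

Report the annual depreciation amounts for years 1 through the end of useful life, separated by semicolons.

$24,990; $21,420; $17,850; $14,280; $10,710; $7,140; $3,570

Depreciable base = $112,460 − $12,500 = $99,960.
Sum of the years' digits = 7+6+5+4+3+2+1 = 28.
Year 1: $99,960 × 7/28 = $24,990. Book value $87,470.
Year 2: $99,960 × 6/28 = $21,420. Book value $66,050.
Year 3: $99,960 × 5/28 = $17,850. Book value $48,200.
Year 4: $99,960 × 4/28 = $14,280. Book value $33,920.
Year 5: $99,960 × 3/28 = $10,710. Book value $23,210.
Year 6: $99,960 × 2/28 = $7,140. Book value $16,070.
Year 7: $99,960 × 1/28 = $3,570. Book value $12,500.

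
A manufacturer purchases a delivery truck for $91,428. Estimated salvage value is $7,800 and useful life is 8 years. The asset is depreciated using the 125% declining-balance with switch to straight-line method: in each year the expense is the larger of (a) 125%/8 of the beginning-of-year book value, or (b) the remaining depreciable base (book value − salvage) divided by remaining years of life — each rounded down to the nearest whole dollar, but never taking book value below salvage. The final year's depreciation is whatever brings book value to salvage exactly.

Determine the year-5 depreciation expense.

$9,424

Depreciable base = $91,428 − $7,800 = $83,628.
Year 1: DB = ⌊$91,428 × 125%/8⌋ = $14,285; SL = ⌊$83,628/8⌋ = $10,453 → take DB $14,285. Book value $77,143.
Year 2: DB = ⌊$77,143 × 125%/8⌋ = $12,053; SL = ⌊$69,343/7⌋ = $9,906 → take DB $12,053. Book value $65,090.
Year 3: DB = ⌊$65,090 × 125%/8⌋ = $10,170; SL = ⌊$57,290/6⌋ = $9,548 → take DB $10,170. Book value $54,920.
Year 4: DB = ⌊$54,920 × 125%/8⌋ = $8,581; SL = ⌊$47,120/5⌋ = $9,424 → take SL $9,424. Book value $45,496.
Year 5: DB = ⌊$45,496 × 125%/8⌋ = $7,108; SL = ⌊$37,696/4⌋ = $9,424 → take SL $9,424. Book value $36,072.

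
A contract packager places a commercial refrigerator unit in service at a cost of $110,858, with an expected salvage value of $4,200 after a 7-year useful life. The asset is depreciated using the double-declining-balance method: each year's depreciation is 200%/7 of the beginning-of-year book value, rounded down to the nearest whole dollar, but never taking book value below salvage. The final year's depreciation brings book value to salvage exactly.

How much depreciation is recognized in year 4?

$11,543

Depreciable base = $110,858 − $4,200 = $106,658.
Year 1: ⌊$110,858 × 200%/7⌋ = $31,673. Book value $79,185.
Year 2: ⌊$79,185 × 200%/7⌋ = $22,624. Book value $56,561.
Year 3: ⌊$56,561 × 200%/7⌋ = $16,160. Book value $40,401.
Year 4: ⌊$40,401 × 200%/7⌋ = $11,543. Book value $28,858.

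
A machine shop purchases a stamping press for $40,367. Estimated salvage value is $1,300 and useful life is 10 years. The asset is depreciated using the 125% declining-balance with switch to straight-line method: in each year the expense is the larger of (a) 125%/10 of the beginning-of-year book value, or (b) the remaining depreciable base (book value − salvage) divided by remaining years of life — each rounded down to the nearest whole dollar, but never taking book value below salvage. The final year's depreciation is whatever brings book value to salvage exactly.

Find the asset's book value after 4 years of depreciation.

Depreciable base = $40,367 − $1,300 = $39,067.
Year 1: DB = ⌊$40,367 × 125%/10⌋ = $5,045; SL = ⌊$39,067/10⌋ = $3,906 → take DB $5,045. Book value $35,322.
Year 2: DB = ⌊$35,322 × 125%/10⌋ = $4,415; SL = ⌊$34,022/9⌋ = $3,780 → take DB $4,415. Book value $30,907.
Year 3: DB = ⌊$30,907 × 125%/10⌋ = $3,863; SL = ⌊$29,607/8⌋ = $3,700 → take DB $3,863. Book value $27,044.
Year 4: DB = ⌊$27,044 × 125%/10⌋ = $3,380; SL = ⌊$25,744/7⌋ = $3,677 → take SL $3,677. Book value $23,367.

$23,367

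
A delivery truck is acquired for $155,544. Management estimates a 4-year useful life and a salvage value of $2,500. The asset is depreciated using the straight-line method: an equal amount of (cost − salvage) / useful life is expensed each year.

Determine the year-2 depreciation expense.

$38,261

Depreciable base = $155,544 − $2,500 = $153,044.
Annual expense = $153,044 / 4 = $38,261.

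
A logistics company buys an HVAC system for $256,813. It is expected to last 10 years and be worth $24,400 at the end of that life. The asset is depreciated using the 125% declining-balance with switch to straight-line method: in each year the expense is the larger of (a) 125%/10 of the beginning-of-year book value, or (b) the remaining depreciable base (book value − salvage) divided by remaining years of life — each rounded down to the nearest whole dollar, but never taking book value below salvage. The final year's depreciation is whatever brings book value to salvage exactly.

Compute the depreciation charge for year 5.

$21,023

Depreciable base = $256,813 − $24,400 = $232,413.
Year 1: DB = ⌊$256,813 × 125%/10⌋ = $32,101; SL = ⌊$232,413/10⌋ = $23,241 → take DB $32,101. Book value $224,712.
Year 2: DB = ⌊$224,712 × 125%/10⌋ = $28,089; SL = ⌊$200,312/9⌋ = $22,256 → take DB $28,089. Book value $196,623.
Year 3: DB = ⌊$196,623 × 125%/10⌋ = $24,577; SL = ⌊$172,223/8⌋ = $21,527 → take DB $24,577. Book value $172,046.
Year 4: DB = ⌊$172,046 × 125%/10⌋ = $21,505; SL = ⌊$147,646/7⌋ = $21,092 → take DB $21,505. Book value $150,541.
Year 5: DB = ⌊$150,541 × 125%/10⌋ = $18,817; SL = ⌊$126,141/6⌋ = $21,023 → take SL $21,023. Book value $129,518.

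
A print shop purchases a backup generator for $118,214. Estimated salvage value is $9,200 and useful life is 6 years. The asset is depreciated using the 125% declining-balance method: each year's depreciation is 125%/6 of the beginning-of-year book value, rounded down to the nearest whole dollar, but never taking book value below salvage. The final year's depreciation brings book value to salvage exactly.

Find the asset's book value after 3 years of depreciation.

Depreciable base = $118,214 − $9,200 = $109,014.
Year 1: ⌊$118,214 × 125%/6⌋ = $24,627. Book value $93,587.
Year 2: ⌊$93,587 × 125%/6⌋ = $19,497. Book value $74,090.
Year 3: ⌊$74,090 × 125%/6⌋ = $15,435. Book value $58,655.

$58,655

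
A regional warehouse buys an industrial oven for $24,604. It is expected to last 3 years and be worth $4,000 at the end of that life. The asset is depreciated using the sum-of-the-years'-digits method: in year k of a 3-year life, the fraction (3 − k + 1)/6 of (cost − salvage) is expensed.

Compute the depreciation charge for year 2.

Depreciable base = $24,604 − $4,000 = $20,604.
Sum of the years' digits = 3+2+1 = 6.
Year 1: $20,604 × 3/6 = $10,302. Book value $14,302.
Year 2: $20,604 × 2/6 = $6,868. Book value $7,434.

$6,868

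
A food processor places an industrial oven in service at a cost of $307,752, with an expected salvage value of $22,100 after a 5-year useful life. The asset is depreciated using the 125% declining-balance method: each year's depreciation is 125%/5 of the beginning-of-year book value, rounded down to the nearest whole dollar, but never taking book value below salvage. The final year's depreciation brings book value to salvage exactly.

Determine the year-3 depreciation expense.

Depreciable base = $307,752 − $22,100 = $285,652.
Year 1: ⌊$307,752 × 125%/5⌋ = $76,938. Book value $230,814.
Year 2: ⌊$230,814 × 125%/5⌋ = $57,703. Book value $173,111.
Year 3: ⌊$173,111 × 125%/5⌋ = $43,277. Book value $129,834.

$43,277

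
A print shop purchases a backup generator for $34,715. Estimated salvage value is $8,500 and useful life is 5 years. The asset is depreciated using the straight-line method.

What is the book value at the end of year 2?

$24,229

Depreciable base = $34,715 − $8,500 = $26,215.
Annual expense = $26,215 / 5 = $5,243.
End of year 1: book value $29,472.
End of year 2: book value $24,229.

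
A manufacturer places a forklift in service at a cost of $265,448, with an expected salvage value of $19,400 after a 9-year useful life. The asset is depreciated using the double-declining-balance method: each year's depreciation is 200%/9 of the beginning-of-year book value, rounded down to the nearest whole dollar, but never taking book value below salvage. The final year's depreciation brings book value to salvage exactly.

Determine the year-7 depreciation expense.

Depreciable base = $265,448 − $19,400 = $246,048.
Year 1: ⌊$265,448 × 200%/9⌋ = $58,988. Book value $206,460.
Year 2: ⌊$206,460 × 200%/9⌋ = $45,880. Book value $160,580.
Year 3: ⌊$160,580 × 200%/9⌋ = $35,684. Book value $124,896.
Year 4: ⌊$124,896 × 200%/9⌋ = $27,754. Book value $97,142.
Year 5: ⌊$97,142 × 200%/9⌋ = $21,587. Book value $75,555.
Year 6: ⌊$75,555 × 200%/9⌋ = $16,790. Book value $58,765.
Year 7: ⌊$58,765 × 200%/9⌋ = $13,058. Book value $45,707.

$13,058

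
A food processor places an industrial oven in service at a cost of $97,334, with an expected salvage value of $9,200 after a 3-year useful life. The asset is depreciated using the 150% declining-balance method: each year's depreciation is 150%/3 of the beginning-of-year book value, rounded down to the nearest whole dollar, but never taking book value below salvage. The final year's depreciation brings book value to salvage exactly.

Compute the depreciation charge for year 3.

$15,134

Depreciable base = $97,334 − $9,200 = $88,134.
Year 1: ⌊$97,334 × 150%/3⌋ = $48,667. Book value $48,667.
Year 2: ⌊$48,667 × 150%/3⌋ = $24,333. Book value $24,334.
Year 3 (final): $24,334 − $9,200 = $15,134. Book value $9,200.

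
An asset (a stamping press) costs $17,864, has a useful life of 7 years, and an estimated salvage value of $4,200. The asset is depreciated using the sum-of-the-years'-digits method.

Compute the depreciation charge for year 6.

$976

Depreciable base = $17,864 − $4,200 = $13,664.
Sum of the years' digits = 7+6+5+4+3+2+1 = 28.
Year 1: $13,664 × 7/28 = $3,416. Book value $14,448.
Year 2: $13,664 × 6/28 = $2,928. Book value $11,520.
Year 3: $13,664 × 5/28 = $2,440. Book value $9,080.
Year 4: $13,664 × 4/28 = $1,952. Book value $7,128.
Year 5: $13,664 × 3/28 = $1,464. Book value $5,664.
Year 6: $13,664 × 2/28 = $976. Book value $4,688.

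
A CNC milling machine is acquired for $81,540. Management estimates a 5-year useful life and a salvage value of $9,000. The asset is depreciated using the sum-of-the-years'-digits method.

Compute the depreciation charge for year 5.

Depreciable base = $81,540 − $9,000 = $72,540.
Sum of the years' digits = 5+4+3+2+1 = 15.
Year 1: $72,540 × 5/15 = $24,180. Book value $57,360.
Year 2: $72,540 × 4/15 = $19,344. Book value $38,016.
Year 3: $72,540 × 3/15 = $14,508. Book value $23,508.
Year 4: $72,540 × 2/15 = $9,672. Book value $13,836.
Year 5: $72,540 × 1/15 = $4,836. Book value $9,000.

$4,836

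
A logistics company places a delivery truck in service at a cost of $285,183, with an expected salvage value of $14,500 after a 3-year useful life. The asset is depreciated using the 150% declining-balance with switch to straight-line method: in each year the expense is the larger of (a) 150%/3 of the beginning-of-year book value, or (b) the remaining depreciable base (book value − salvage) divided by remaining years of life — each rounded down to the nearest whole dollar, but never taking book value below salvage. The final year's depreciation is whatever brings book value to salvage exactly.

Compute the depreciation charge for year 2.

$71,296

Depreciable base = $285,183 − $14,500 = $270,683.
Year 1: DB = ⌊$285,183 × 150%/3⌋ = $142,591; SL = ⌊$270,683/3⌋ = $90,227 → take DB $142,591. Book value $142,592.
Year 2: DB = ⌊$142,592 × 150%/3⌋ = $71,296; SL = ⌊$128,092/2⌋ = $64,046 → take DB $71,296. Book value $71,296.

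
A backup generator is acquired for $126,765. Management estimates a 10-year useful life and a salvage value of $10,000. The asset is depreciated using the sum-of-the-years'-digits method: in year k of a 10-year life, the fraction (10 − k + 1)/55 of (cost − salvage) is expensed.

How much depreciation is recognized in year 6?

$10,615

Depreciable base = $126,765 − $10,000 = $116,765.
Sum of the years' digits = 10+9+8+7+6+5+4+3+2+1 = 55.
Year 1: $116,765 × 10/55 = $21,230. Book value $105,535.
Year 2: $116,765 × 9/55 = $19,107. Book value $86,428.
Year 3: $116,765 × 8/55 = $16,984. Book value $69,444.
Year 4: $116,765 × 7/55 = $14,861. Book value $54,583.
Year 5: $116,765 × 6/55 = $12,738. Book value $41,845.
Year 6: $116,765 × 5/55 = $10,615. Book value $31,230.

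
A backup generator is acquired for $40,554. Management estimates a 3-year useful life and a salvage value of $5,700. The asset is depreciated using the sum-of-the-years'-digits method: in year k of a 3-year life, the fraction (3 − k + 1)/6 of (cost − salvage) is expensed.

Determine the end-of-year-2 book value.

$11,509

Depreciable base = $40,554 − $5,700 = $34,854.
Sum of the years' digits = 3+2+1 = 6.
Year 1: $34,854 × 3/6 = $17,427. Book value $23,127.
Year 2: $34,854 × 2/6 = $11,618. Book value $11,509.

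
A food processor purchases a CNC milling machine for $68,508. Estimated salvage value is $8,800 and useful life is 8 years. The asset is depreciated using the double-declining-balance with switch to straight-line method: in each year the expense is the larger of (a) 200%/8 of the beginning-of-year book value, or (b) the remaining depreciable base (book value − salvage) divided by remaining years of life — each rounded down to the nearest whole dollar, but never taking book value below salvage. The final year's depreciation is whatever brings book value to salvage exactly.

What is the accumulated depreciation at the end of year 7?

Depreciable base = $68,508 − $8,800 = $59,708.
Year 1: DB = ⌊$68,508 × 200%/8⌋ = $17,127; SL = ⌊$59,708/8⌋ = $7,463 → take DB $17,127. Book value $51,381.
Year 2: DB = ⌊$51,381 × 200%/8⌋ = $12,845; SL = ⌊$42,581/7⌋ = $6,083 → take DB $12,845. Book value $38,536.
Year 3: DB = ⌊$38,536 × 200%/8⌋ = $9,634; SL = ⌊$29,736/6⌋ = $4,956 → take DB $9,634. Book value $28,902.
Year 4: DB = ⌊$28,902 × 200%/8⌋ = $7,225; SL = ⌊$20,102/5⌋ = $4,020 → take DB $7,225. Book value $21,677.
Year 5: DB = ⌊$21,677 × 200%/8⌋ = $5,419; SL = ⌊$12,877/4⌋ = $3,219 → take DB $5,419. Book value $16,258.
Year 6: DB = ⌊$16,258 × 200%/8⌋ = $4,064; SL = ⌊$7,458/3⌋ = $2,486 → take DB $4,064. Book value $12,194.
Year 7: DB = ⌊$12,194 × 200%/8⌋ = $3,048; SL = ⌊$3,394/2⌋ = $1,697 → take DB $3,048. Book value $9,146.
Accumulated through year 7 = $68,508 − $9,146 = $59,362.

$59,362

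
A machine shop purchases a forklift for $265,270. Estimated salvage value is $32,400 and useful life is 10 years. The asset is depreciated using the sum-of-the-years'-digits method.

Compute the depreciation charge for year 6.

$21,170

Depreciable base = $265,270 − $32,400 = $232,870.
Sum of the years' digits = 10+9+8+7+6+5+4+3+2+1 = 55.
Year 1: $232,870 × 10/55 = $42,340. Book value $222,930.
Year 2: $232,870 × 9/55 = $38,106. Book value $184,824.
Year 3: $232,870 × 8/55 = $33,872. Book value $150,952.
Year 4: $232,870 × 7/55 = $29,638. Book value $121,314.
Year 5: $232,870 × 6/55 = $25,404. Book value $95,910.
Year 6: $232,870 × 5/55 = $21,170. Book value $74,740.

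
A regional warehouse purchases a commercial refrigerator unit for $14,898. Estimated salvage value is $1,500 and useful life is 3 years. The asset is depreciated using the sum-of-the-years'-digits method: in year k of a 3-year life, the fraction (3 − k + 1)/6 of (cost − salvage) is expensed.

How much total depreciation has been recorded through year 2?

$11,165

Depreciable base = $14,898 − $1,500 = $13,398.
Sum of the years' digits = 3+2+1 = 6.
Year 1: $13,398 × 3/6 = $6,699. Book value $8,199.
Year 2: $13,398 × 2/6 = $4,466. Book value $3,733.
Accumulated through year 2 = $14,898 − $3,733 = $11,165.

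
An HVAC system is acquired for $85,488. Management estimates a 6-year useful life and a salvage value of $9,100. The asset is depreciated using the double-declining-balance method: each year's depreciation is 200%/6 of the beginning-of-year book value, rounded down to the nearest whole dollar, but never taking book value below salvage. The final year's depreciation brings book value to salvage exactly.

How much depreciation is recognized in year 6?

$2,158

Depreciable base = $85,488 − $9,100 = $76,388.
Year 1: ⌊$85,488 × 200%/6⌋ = $28,496. Book value $56,992.
Year 2: ⌊$56,992 × 200%/6⌋ = $18,997. Book value $37,995.
Year 3: ⌊$37,995 × 200%/6⌋ = $12,665. Book value $25,330.
Year 4: ⌊$25,330 × 200%/6⌋ = $8,443. Book value $16,887.
Year 5: ⌊$16,887 × 200%/6⌋ = $5,629. Book value $11,258.
Year 6 (final): $11,258 − $9,100 = $2,158. Book value $9,100.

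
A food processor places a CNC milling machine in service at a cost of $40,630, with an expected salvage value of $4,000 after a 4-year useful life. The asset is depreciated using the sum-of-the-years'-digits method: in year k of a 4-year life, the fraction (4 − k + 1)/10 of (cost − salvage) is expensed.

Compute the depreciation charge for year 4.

$3,663

Depreciable base = $40,630 − $4,000 = $36,630.
Sum of the years' digits = 4+3+2+1 = 10.
Year 1: $36,630 × 4/10 = $14,652. Book value $25,978.
Year 2: $36,630 × 3/10 = $10,989. Book value $14,989.
Year 3: $36,630 × 2/10 = $7,326. Book value $7,663.
Year 4: $36,630 × 1/10 = $3,663. Book value $4,000.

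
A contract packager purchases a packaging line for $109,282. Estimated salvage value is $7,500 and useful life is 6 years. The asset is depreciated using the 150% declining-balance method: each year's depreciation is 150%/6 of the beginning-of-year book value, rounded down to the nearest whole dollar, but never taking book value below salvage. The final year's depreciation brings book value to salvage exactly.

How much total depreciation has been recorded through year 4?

Depreciable base = $109,282 − $7,500 = $101,782.
Year 1: ⌊$109,282 × 150%/6⌋ = $27,320. Book value $81,962.
Year 2: ⌊$81,962 × 150%/6⌋ = $20,490. Book value $61,472.
Year 3: ⌊$61,472 × 150%/6⌋ = $15,368. Book value $46,104.
Year 4: ⌊$46,104 × 150%/6⌋ = $11,526. Book value $34,578.
Accumulated through year 4 = $109,282 − $34,578 = $74,704.

$74,704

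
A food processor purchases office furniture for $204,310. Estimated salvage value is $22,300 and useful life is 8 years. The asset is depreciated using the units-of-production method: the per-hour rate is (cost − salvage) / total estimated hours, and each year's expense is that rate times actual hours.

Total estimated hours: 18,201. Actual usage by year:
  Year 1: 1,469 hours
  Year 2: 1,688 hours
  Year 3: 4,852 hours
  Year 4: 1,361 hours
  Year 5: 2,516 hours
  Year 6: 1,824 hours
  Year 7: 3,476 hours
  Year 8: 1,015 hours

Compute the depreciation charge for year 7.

Depreciable base = $204,310 − $22,300 = $182,010.
Rate = $182,010 / 18,201 hours = $10 per hour.
Year 1: 1,469 × $10 = $14,690. Book value $189,620.
Year 2: 1,688 × $10 = $16,880. Book value $172,740.
Year 3: 4,852 × $10 = $48,520. Book value $124,220.
Year 4: 1,361 × $10 = $13,610. Book value $110,610.
Year 5: 2,516 × $10 = $25,160. Book value $85,450.
Year 6: 1,824 × $10 = $18,240. Book value $67,210.
Year 7: 3,476 × $10 = $34,760. Book value $32,450.

$34,760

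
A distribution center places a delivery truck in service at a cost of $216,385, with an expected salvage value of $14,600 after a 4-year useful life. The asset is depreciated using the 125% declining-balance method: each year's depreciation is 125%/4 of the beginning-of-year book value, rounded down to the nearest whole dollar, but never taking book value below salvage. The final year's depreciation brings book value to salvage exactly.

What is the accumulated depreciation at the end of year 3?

Depreciable base = $216,385 − $14,600 = $201,785.
Year 1: ⌊$216,385 × 125%/4⌋ = $67,620. Book value $148,765.
Year 2: ⌊$148,765 × 125%/4⌋ = $46,489. Book value $102,276.
Year 3: ⌊$102,276 × 125%/4⌋ = $31,961. Book value $70,315.
Accumulated through year 3 = $216,385 − $70,315 = $146,070.

$146,070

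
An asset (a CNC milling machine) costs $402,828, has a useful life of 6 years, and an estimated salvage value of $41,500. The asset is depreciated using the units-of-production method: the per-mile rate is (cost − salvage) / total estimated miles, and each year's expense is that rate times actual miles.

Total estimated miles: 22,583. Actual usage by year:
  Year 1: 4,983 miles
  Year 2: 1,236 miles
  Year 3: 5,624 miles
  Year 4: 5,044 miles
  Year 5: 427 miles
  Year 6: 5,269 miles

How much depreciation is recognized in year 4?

$80,704

Depreciable base = $402,828 − $41,500 = $361,328.
Rate = $361,328 / 22,583 miles = $16 per mile.
Year 1: 4,983 × $16 = $79,728. Book value $323,100.
Year 2: 1,236 × $16 = $19,776. Book value $303,324.
Year 3: 5,624 × $16 = $89,984. Book value $213,340.
Year 4: 5,044 × $16 = $80,704. Book value $132,636.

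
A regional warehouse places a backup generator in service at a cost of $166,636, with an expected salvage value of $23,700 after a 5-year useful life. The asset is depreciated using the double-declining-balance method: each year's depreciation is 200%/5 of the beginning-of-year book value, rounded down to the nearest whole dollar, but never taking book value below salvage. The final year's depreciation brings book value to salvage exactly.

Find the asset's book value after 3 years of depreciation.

$35,994

Depreciable base = $166,636 − $23,700 = $142,936.
Year 1: ⌊$166,636 × 200%/5⌋ = $66,654. Book value $99,982.
Year 2: ⌊$99,982 × 200%/5⌋ = $39,992. Book value $59,990.
Year 3: ⌊$59,990 × 200%/5⌋ = $23,996. Book value $35,994.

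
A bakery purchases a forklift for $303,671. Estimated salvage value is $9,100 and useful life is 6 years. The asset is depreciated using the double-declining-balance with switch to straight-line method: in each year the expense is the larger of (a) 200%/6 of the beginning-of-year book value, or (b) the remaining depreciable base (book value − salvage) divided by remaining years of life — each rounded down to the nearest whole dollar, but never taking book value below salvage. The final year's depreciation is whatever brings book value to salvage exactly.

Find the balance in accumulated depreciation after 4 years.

Depreciable base = $303,671 − $9,100 = $294,571.
Year 1: DB = ⌊$303,671 × 200%/6⌋ = $101,223; SL = ⌊$294,571/6⌋ = $49,095 → take DB $101,223. Book value $202,448.
Year 2: DB = ⌊$202,448 × 200%/6⌋ = $67,482; SL = ⌊$193,348/5⌋ = $38,669 → take DB $67,482. Book value $134,966.
Year 3: DB = ⌊$134,966 × 200%/6⌋ = $44,988; SL = ⌊$125,866/4⌋ = $31,466 → take DB $44,988. Book value $89,978.
Year 4: DB = ⌊$89,978 × 200%/6⌋ = $29,992; SL = ⌊$80,878/3⌋ = $26,959 → take DB $29,992. Book value $59,986.
Accumulated through year 4 = $303,671 − $59,986 = $243,685.

$243,685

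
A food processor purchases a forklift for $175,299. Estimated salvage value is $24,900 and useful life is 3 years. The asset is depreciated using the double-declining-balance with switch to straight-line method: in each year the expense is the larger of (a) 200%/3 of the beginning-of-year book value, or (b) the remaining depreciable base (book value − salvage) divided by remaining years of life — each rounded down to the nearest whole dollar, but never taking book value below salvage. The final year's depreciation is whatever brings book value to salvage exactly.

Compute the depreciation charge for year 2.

Depreciable base = $175,299 − $24,900 = $150,399.
Year 1: DB = ⌊$175,299 × 200%/3⌋ = $116,866; SL = ⌊$150,399/3⌋ = $50,133 → take DB $116,866. Book value $58,433.
Year 2: DB = ⌊$58,433 × 200%/3⌋ = $38,955; SL = ⌊$33,533/2⌋ = $16,766 → take DB $38,955, capped at $33,533. Book value $24,900.

$33,533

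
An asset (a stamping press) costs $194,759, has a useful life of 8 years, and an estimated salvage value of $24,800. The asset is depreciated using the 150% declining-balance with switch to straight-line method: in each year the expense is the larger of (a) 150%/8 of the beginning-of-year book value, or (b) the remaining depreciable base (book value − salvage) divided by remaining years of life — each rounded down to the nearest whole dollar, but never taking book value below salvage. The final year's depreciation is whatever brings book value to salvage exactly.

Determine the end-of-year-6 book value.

Depreciable base = $194,759 − $24,800 = $169,959.
Year 1: DB = ⌊$194,759 × 150%/8⌋ = $36,517; SL = ⌊$169,959/8⌋ = $21,244 → take DB $36,517. Book value $158,242.
Year 2: DB = ⌊$158,242 × 150%/8⌋ = $29,670; SL = ⌊$133,442/7⌋ = $19,063 → take DB $29,670. Book value $128,572.
Year 3: DB = ⌊$128,572 × 150%/8⌋ = $24,107; SL = ⌊$103,772/6⌋ = $17,295 → take DB $24,107. Book value $104,465.
Year 4: DB = ⌊$104,465 × 150%/8⌋ = $19,587; SL = ⌊$79,665/5⌋ = $15,933 → take DB $19,587. Book value $84,878.
Year 5: DB = ⌊$84,878 × 150%/8⌋ = $15,914; SL = ⌊$60,078/4⌋ = $15,019 → take DB $15,914. Book value $68,964.
Year 6: DB = ⌊$68,964 × 150%/8⌋ = $12,930; SL = ⌊$44,164/3⌋ = $14,721 → take SL $14,721. Book value $54,243.

$54,243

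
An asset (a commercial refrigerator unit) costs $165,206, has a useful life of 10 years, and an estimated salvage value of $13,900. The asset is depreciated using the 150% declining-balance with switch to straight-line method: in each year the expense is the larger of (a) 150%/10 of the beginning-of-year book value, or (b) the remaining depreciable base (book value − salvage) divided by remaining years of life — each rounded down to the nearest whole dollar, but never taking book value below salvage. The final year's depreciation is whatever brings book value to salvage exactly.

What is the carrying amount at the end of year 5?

Depreciable base = $165,206 − $13,900 = $151,306.
Year 1: DB = ⌊$165,206 × 150%/10⌋ = $24,780; SL = ⌊$151,306/10⌋ = $15,130 → take DB $24,780. Book value $140,426.
Year 2: DB = ⌊$140,426 × 150%/10⌋ = $21,063; SL = ⌊$126,526/9⌋ = $14,058 → take DB $21,063. Book value $119,363.
Year 3: DB = ⌊$119,363 × 150%/10⌋ = $17,904; SL = ⌊$105,463/8⌋ = $13,182 → take DB $17,904. Book value $101,459.
Year 4: DB = ⌊$101,459 × 150%/10⌋ = $15,218; SL = ⌊$87,559/7⌋ = $12,508 → take DB $15,218. Book value $86,241.
Year 5: DB = ⌊$86,241 × 150%/10⌋ = $12,936; SL = ⌊$72,341/6⌋ = $12,056 → take DB $12,936. Book value $73,305.

$73,305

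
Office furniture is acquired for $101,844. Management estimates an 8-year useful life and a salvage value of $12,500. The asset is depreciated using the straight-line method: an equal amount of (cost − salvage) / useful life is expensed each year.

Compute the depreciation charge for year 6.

$11,168

Depreciable base = $101,844 − $12,500 = $89,344.
Annual expense = $89,344 / 8 = $11,168.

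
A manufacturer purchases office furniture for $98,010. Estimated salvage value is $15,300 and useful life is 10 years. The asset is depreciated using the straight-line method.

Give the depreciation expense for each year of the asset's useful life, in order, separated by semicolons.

Depreciable base = $98,010 − $15,300 = $82,710.
Annual expense = $82,710 / 10 = $8,271.
End of year 1: book value $89,739.
End of year 2: book value $81,468.
End of year 3: book value $73,197.
End of year 4: book value $64,926.
End of year 5: book value $56,655.
End of year 6: book value $48,384.
End of year 7: book value $40,113.
End of year 8: book value $31,842.
End of year 9: book value $23,571.
End of year 10: book value $15,300.

$8,271; $8,271; $8,271; $8,271; $8,271; $8,271; $8,271; $8,271; $8,271; $8,271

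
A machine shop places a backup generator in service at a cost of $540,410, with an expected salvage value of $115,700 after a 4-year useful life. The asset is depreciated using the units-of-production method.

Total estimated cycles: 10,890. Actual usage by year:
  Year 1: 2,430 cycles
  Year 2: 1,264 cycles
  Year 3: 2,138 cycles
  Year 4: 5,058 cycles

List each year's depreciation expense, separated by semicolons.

Depreciable base = $540,410 − $115,700 = $424,710.
Rate = $424,710 / 10,890 cycles = $39 per cycle.
Year 1: 2,430 × $39 = $94,770. Book value $445,640.
Year 2: 1,264 × $39 = $49,296. Book value $396,344.
Year 3: 2,138 × $39 = $83,382. Book value $312,962.
Year 4: 5,058 × $39 = $197,262. Book value $115,700.

$94,770; $49,296; $83,382; $197,262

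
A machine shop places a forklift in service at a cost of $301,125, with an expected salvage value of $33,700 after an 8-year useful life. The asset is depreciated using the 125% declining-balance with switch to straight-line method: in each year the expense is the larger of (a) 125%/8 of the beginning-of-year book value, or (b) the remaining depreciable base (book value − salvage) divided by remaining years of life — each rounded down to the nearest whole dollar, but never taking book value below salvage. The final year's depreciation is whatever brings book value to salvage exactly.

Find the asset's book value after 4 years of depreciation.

Depreciable base = $301,125 − $33,700 = $267,425.
Year 1: DB = ⌊$301,125 × 125%/8⌋ = $47,050; SL = ⌊$267,425/8⌋ = $33,428 → take DB $47,050. Book value $254,075.
Year 2: DB = ⌊$254,075 × 125%/8⌋ = $39,699; SL = ⌊$220,375/7⌋ = $31,482 → take DB $39,699. Book value $214,376.
Year 3: DB = ⌊$214,376 × 125%/8⌋ = $33,496; SL = ⌊$180,676/6⌋ = $30,112 → take DB $33,496. Book value $180,880.
Year 4: DB = ⌊$180,880 × 125%/8⌋ = $28,262; SL = ⌊$147,180/5⌋ = $29,436 → take SL $29,436. Book value $151,444.

$151,444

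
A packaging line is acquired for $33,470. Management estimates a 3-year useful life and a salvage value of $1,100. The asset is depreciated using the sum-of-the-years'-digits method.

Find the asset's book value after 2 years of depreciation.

$6,495

Depreciable base = $33,470 − $1,100 = $32,370.
Sum of the years' digits = 3+2+1 = 6.
Year 1: $32,370 × 3/6 = $16,185. Book value $17,285.
Year 2: $32,370 × 2/6 = $10,790. Book value $6,495.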